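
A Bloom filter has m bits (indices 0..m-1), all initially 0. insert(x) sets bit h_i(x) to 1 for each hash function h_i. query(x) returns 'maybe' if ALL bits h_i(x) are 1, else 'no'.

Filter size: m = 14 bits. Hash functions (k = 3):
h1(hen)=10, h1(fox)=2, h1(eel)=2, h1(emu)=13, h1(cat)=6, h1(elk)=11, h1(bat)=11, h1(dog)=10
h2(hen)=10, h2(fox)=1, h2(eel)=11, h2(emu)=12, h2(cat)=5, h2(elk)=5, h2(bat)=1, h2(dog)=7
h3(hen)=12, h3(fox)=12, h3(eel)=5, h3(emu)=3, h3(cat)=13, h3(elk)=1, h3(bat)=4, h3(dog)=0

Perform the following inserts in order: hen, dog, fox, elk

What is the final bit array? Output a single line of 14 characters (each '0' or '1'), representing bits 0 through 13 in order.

Start: bits=00000000000000
After insert 'hen': sets bits 10 12 -> bits=00000000001010
After insert 'dog': sets bits 0 7 10 -> bits=10000001001010
After insert 'fox': sets bits 1 2 12 -> bits=11100001001010
After insert 'elk': sets bits 1 5 11 -> bits=11100101001110

Answer: 11100101001110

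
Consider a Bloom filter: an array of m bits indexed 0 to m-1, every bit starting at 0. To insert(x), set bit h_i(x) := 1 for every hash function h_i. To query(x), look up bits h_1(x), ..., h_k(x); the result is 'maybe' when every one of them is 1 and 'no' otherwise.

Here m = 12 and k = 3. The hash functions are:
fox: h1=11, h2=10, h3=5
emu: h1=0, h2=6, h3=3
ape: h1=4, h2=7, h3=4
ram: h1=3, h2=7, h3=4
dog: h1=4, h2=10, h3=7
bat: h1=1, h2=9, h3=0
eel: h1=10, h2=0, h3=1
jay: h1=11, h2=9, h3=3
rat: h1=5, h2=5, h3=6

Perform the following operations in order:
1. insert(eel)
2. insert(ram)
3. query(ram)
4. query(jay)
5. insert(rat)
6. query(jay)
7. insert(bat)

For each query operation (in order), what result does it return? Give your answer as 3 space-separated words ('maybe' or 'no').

Answer: maybe no no

Derivation:
Start: bits=000000000000
Op 1: insert eel -> sets bits 0 1 10 -> bits=110000000010
Op 2: insert ram -> sets bits 3 4 7 -> bits=110110010010
Op 3: query ram -> checks bit3=1, bit4=1, bit7=1 (all 1) -> maybe
Op 4: query jay -> checks bit3=1, bit9=0, bit11=0 (has a 0) -> no
Op 5: insert rat -> sets bits 5 6 -> bits=110111110010
Op 6: query jay -> checks bit3=1, bit9=0, bit11=0 (has a 0) -> no
Op 7: insert bat -> sets bits 0 1 9 -> bits=110111110110
Query results in order: maybe no no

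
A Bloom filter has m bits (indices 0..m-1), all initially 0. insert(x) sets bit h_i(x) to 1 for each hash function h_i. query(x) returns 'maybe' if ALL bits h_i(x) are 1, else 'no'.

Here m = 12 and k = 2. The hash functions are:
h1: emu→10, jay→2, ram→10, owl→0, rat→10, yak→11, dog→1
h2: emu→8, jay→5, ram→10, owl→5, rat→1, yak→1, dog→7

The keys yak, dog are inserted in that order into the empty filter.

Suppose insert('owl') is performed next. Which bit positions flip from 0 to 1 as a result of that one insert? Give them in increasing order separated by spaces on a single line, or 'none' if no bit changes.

Start: bits=000000000000
After insert 'yak': sets bits 1 11 -> bits=010000000001
After insert 'dog': sets bits 1 7 -> bits=010000010001
insert 'owl' would touch bits 0 5; currently bit0=0, bit5=0
Bits that are 0 among those (would change 0->1): 0 5

Answer: 0 5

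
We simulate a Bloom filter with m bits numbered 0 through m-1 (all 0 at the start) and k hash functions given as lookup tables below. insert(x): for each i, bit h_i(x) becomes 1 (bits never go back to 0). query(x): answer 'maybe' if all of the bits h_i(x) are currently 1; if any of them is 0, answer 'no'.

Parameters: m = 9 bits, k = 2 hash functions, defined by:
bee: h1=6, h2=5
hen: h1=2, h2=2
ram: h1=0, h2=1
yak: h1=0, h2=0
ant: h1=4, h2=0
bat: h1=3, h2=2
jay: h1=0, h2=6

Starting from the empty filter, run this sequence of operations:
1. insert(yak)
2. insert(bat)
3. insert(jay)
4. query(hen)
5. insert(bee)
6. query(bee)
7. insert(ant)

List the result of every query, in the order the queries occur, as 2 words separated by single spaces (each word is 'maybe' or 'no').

Start: bits=000000000
Op 1: insert yak -> sets bits 0 -> bits=100000000
Op 2: insert bat -> sets bits 2 3 -> bits=101100000
Op 3: insert jay -> sets bits 0 6 -> bits=101100100
Op 4: query hen -> checks bit2=1 (all 1) -> maybe
Op 5: insert bee -> sets bits 5 6 -> bits=101101100
Op 6: query bee -> checks bit5=1, bit6=1 (all 1) -> maybe
Op 7: insert ant -> sets bits 0 4 -> bits=101111100
Query results in order: maybe maybe

Answer: maybe maybe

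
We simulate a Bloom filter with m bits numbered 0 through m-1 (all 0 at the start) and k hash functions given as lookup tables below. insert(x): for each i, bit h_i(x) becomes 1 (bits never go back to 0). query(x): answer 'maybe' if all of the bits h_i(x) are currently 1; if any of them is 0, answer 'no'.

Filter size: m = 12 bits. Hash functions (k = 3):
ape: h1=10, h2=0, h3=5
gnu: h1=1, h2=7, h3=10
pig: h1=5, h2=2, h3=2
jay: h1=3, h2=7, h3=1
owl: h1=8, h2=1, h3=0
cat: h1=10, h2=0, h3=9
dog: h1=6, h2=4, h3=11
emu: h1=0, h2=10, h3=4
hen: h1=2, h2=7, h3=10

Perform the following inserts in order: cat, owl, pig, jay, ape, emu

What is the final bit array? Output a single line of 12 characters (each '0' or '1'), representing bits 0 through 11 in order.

Start: bits=000000000000
After insert 'cat': sets bits 0 9 10 -> bits=100000000110
After insert 'owl': sets bits 0 1 8 -> bits=110000001110
After insert 'pig': sets bits 2 5 -> bits=111001001110
After insert 'jay': sets bits 1 3 7 -> bits=111101011110
After insert 'ape': sets bits 0 5 10 -> bits=111101011110
After insert 'emu': sets bits 0 4 10 -> bits=111111011110

Answer: 111111011110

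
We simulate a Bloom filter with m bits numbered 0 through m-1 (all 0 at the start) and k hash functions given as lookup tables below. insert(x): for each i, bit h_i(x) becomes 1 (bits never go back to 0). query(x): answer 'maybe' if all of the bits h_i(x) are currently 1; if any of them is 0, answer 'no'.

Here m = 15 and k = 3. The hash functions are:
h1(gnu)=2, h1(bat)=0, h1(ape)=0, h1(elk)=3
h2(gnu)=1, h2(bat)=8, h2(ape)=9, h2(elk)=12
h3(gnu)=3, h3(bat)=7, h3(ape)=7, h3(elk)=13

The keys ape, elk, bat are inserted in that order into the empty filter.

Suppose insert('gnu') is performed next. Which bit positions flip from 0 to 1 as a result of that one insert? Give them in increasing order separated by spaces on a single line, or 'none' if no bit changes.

Start: bits=000000000000000
After insert 'ape': sets bits 0 7 9 -> bits=100000010100000
After insert 'elk': sets bits 3 12 13 -> bits=100100010100110
After insert 'bat': sets bits 0 7 8 -> bits=100100011100110
insert 'gnu' would touch bits 1 2 3; currently bit1=0, bit2=0, bit3=1
Bits that are 0 among those (would change 0->1): 1 2

Answer: 1 2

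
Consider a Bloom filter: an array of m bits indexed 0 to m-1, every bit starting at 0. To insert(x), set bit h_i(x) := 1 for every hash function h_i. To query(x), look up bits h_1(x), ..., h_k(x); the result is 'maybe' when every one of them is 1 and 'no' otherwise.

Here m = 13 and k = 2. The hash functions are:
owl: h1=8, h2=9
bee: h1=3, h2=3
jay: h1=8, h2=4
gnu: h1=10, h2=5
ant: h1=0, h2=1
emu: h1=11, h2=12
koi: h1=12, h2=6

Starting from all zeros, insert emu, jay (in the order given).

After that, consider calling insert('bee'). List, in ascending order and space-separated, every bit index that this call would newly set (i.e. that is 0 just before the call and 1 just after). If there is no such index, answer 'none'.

Answer: 3

Derivation:
Start: bits=0000000000000
After insert 'emu': sets bits 11 12 -> bits=0000000000011
After insert 'jay': sets bits 4 8 -> bits=0000100010011
insert 'bee' would touch bits 3; currently bit3=0
Bits that are 0 among those (would change 0->1): 3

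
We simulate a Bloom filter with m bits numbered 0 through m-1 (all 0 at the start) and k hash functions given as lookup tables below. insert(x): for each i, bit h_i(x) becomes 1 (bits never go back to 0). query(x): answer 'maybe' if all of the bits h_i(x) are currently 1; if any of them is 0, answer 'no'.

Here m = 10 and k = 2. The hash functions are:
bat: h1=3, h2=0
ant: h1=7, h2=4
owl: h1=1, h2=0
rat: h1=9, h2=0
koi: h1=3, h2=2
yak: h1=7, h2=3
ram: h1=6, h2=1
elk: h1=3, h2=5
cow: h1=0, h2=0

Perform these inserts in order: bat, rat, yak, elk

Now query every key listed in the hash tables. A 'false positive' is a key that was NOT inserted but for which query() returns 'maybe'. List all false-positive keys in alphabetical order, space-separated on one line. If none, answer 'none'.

Answer: cow

Derivation:
Start: bits=0000000000
After insert 'bat': sets bits 0 3 -> bits=1001000000
After insert 'rat': sets bits 0 9 -> bits=1001000001
After insert 'yak': sets bits 3 7 -> bits=1001000101
After insert 'elk': sets bits 3 5 -> bits=1001010101
Not inserted: ant cow koi owl ram — query each against bits=1001010101:
query ant: checks bit4=0, bit7=1 (has a 0) -> no => not a false positive
query cow: checks bit0=1 (all 1) -> maybe => FALSE POSITIVE
query koi: checks bit2=0, bit3=1 (has a 0) -> no => not a false positive
query owl: checks bit0=1, bit1=0 (has a 0) -> no => not a false positive
query ram: checks bit1=0, bit6=0 (has a 0) -> no => not a false positive
False positives (alphabetical): cow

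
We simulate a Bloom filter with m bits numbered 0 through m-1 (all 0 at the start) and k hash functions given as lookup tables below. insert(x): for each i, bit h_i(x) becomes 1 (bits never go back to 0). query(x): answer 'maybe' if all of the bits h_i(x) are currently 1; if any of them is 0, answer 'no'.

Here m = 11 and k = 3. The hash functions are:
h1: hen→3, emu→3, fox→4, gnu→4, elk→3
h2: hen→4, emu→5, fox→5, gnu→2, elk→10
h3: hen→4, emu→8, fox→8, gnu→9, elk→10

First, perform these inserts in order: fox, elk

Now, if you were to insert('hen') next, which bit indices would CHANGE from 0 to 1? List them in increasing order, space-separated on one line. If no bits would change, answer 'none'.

Answer: none

Derivation:
Start: bits=00000000000
After insert 'fox': sets bits 4 5 8 -> bits=00001100100
After insert 'elk': sets bits 3 10 -> bits=00011100101
insert 'hen' would touch bits 3 4; currently bit3=1, bit4=1
Bits that are 0 among those (would change 0->1): none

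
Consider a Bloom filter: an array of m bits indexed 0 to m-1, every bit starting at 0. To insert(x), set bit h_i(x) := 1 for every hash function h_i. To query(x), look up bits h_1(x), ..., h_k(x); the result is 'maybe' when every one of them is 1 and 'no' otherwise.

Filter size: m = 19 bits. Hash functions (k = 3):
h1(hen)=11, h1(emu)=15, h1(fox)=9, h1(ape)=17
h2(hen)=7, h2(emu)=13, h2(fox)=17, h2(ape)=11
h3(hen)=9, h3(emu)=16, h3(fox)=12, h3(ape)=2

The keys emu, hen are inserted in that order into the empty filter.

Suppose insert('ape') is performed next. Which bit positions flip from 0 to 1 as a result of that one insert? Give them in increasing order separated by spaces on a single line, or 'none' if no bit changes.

Answer: 2 17

Derivation:
Start: bits=0000000000000000000
After insert 'emu': sets bits 13 15 16 -> bits=0000000000000101100
After insert 'hen': sets bits 7 9 11 -> bits=0000000101010101100
insert 'ape' would touch bits 2 11 17; currently bit2=0, bit11=1, bit17=0
Bits that are 0 among those (would change 0->1): 2 17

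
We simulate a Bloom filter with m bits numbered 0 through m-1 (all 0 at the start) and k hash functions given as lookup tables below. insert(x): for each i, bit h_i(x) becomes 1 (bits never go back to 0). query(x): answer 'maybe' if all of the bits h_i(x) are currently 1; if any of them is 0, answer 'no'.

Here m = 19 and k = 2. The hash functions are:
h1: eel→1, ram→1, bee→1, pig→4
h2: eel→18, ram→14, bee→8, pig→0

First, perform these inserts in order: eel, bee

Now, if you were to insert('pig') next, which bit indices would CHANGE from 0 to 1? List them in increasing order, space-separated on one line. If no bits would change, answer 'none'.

Answer: 0 4

Derivation:
Start: bits=0000000000000000000
After insert 'eel': sets bits 1 18 -> bits=0100000000000000001
After insert 'bee': sets bits 1 8 -> bits=0100000010000000001
insert 'pig' would touch bits 0 4; currently bit0=0, bit4=0
Bits that are 0 among those (would change 0->1): 0 4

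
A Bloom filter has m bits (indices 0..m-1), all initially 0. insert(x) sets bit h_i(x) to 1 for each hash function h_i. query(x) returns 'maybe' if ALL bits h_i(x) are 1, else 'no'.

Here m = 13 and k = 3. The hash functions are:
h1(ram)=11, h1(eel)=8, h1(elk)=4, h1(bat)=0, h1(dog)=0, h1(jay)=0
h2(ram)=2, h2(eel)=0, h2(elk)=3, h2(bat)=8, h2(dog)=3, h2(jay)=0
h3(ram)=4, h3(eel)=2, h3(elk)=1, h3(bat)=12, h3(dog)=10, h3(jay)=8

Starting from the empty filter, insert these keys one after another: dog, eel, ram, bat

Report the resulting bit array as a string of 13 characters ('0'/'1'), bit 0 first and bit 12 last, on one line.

Start: bits=0000000000000
After insert 'dog': sets bits 0 3 10 -> bits=1001000000100
After insert 'eel': sets bits 0 2 8 -> bits=1011000010100
After insert 'ram': sets bits 2 4 11 -> bits=1011100010110
After insert 'bat': sets bits 0 8 12 -> bits=1011100010111

Answer: 1011100010111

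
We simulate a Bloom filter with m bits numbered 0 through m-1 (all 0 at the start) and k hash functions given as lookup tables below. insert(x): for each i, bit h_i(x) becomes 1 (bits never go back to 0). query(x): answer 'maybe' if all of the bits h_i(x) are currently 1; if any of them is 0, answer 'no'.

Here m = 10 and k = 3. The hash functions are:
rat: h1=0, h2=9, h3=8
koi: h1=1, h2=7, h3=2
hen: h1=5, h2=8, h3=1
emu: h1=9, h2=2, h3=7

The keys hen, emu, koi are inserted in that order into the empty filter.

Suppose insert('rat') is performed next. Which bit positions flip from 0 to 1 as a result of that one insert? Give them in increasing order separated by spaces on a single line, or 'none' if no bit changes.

Start: bits=0000000000
After insert 'hen': sets bits 1 5 8 -> bits=0100010010
After insert 'emu': sets bits 2 7 9 -> bits=0110010111
After insert 'koi': sets bits 1 2 7 -> bits=0110010111
insert 'rat' would touch bits 0 8 9; currently bit0=0, bit8=1, bit9=1
Bits that are 0 among those (would change 0->1): 0

Answer: 0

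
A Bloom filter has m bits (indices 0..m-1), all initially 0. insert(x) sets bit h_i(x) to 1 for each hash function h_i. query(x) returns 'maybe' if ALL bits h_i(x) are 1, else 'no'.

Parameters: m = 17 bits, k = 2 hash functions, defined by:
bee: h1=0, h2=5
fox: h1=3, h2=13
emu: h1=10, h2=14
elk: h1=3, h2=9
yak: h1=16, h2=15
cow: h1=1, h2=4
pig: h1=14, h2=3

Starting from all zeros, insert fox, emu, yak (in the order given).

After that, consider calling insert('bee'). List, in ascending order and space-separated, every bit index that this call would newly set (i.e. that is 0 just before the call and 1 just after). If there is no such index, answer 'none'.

Answer: 0 5

Derivation:
Start: bits=00000000000000000
After insert 'fox': sets bits 3 13 -> bits=00010000000001000
After insert 'emu': sets bits 10 14 -> bits=00010000001001100
After insert 'yak': sets bits 15 16 -> bits=00010000001001111
insert 'bee' would touch bits 0 5; currently bit0=0, bit5=0
Bits that are 0 among those (would change 0->1): 0 5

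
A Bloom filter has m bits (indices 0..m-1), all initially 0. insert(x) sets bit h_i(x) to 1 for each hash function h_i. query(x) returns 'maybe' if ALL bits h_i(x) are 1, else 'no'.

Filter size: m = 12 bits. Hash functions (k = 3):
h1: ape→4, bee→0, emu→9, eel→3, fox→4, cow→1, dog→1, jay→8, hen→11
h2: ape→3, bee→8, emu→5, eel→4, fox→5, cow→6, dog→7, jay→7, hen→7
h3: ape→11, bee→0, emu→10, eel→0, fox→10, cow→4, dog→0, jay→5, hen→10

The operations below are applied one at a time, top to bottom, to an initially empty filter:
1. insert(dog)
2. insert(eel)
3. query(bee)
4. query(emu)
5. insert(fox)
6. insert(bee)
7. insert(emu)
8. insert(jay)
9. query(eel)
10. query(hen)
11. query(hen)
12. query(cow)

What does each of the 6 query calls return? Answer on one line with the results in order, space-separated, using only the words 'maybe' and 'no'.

Start: bits=000000000000
Op 1: insert dog -> sets bits 0 1 7 -> bits=110000010000
Op 2: insert eel -> sets bits 0 3 4 -> bits=110110010000
Op 3: query bee -> checks bit0=1, bit8=0 (has a 0) -> no
Op 4: query emu -> checks bit5=0, bit9=0, bit10=0 (has a 0) -> no
Op 5: insert fox -> sets bits 4 5 10 -> bits=110111010010
Op 6: insert bee -> sets bits 0 8 -> bits=110111011010
Op 7: insert emu -> sets bits 5 9 10 -> bits=110111011110
Op 8: insert jay -> sets bits 5 7 8 -> bits=110111011110
Op 9: query eel -> checks bit0=1, bit3=1, bit4=1 (all 1) -> maybe
Op 10: query hen -> checks bit7=1, bit10=1, bit11=0 (has a 0) -> no
Op 11: query hen -> checks bit7=1, bit10=1, bit11=0 (has a 0) -> no
Op 12: query cow -> checks bit1=1, bit4=1, bit6=0 (has a 0) -> no
Query results in order: no no maybe no no no

Answer: no no maybe no no no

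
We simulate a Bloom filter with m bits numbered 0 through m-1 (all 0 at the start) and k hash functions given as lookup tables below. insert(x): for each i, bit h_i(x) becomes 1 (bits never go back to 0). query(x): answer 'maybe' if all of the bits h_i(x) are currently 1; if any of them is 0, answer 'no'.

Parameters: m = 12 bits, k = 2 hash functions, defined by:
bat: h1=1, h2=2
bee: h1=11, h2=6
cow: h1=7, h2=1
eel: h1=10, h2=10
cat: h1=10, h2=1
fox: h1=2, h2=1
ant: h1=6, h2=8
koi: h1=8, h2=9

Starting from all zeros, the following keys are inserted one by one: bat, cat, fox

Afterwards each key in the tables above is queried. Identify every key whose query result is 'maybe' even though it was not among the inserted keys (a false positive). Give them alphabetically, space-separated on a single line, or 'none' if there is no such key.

Answer: eel

Derivation:
Start: bits=000000000000
After insert 'bat': sets bits 1 2 -> bits=011000000000
After insert 'cat': sets bits 1 10 -> bits=011000000010
After insert 'fox': sets bits 1 2 -> bits=011000000010
Not inserted: ant bee cow eel koi — query each against bits=011000000010:
query ant: checks bit6=0, bit8=0 (has a 0) -> no => not a false positive
query bee: checks bit6=0, bit11=0 (has a 0) -> no => not a false positive
query cow: checks bit1=1, bit7=0 (has a 0) -> no => not a false positive
query eel: checks bit10=1 (all 1) -> maybe => FALSE POSITIVE
query koi: checks bit8=0, bit9=0 (has a 0) -> no => not a false positive
False positives (alphabetical): eel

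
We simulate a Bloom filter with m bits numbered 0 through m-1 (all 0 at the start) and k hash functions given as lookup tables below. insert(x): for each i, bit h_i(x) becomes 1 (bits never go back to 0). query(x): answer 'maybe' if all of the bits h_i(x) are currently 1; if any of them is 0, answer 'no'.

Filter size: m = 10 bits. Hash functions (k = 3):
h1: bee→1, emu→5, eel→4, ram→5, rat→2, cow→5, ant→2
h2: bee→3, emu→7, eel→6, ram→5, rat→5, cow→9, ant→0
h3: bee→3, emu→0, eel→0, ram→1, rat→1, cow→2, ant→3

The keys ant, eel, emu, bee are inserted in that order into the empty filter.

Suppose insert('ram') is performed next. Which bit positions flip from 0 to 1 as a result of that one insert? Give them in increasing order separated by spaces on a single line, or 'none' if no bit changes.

Answer: none

Derivation:
Start: bits=0000000000
After insert 'ant': sets bits 0 2 3 -> bits=1011000000
After insert 'eel': sets bits 0 4 6 -> bits=1011101000
After insert 'emu': sets bits 0 5 7 -> bits=1011111100
After insert 'bee': sets bits 1 3 -> bits=1111111100
insert 'ram' would touch bits 1 5; currently bit1=1, bit5=1
Bits that are 0 among those (would change 0->1): none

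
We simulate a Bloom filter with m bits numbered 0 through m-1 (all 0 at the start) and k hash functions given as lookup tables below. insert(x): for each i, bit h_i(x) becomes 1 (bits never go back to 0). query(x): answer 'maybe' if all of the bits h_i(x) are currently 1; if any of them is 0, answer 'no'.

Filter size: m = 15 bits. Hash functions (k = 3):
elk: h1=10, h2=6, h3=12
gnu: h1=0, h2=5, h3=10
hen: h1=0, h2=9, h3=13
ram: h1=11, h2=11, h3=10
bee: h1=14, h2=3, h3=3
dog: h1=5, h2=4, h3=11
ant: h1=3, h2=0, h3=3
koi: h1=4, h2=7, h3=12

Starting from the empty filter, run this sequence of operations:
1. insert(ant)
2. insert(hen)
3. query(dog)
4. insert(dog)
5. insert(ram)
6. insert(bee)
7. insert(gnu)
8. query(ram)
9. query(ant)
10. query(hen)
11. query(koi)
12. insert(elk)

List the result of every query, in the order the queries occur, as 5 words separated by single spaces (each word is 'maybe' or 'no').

Start: bits=000000000000000
Op 1: insert ant -> sets bits 0 3 -> bits=100100000000000
Op 2: insert hen -> sets bits 0 9 13 -> bits=100100000100010
Op 3: query dog -> checks bit4=0, bit5=0, bit11=0 (has a 0) -> no
Op 4: insert dog -> sets bits 4 5 11 -> bits=100111000101010
Op 5: insert ram -> sets bits 10 11 -> bits=100111000111010
Op 6: insert bee -> sets bits 3 14 -> bits=100111000111011
Op 7: insert gnu -> sets bits 0 5 10 -> bits=100111000111011
Op 8: query ram -> checks bit10=1, bit11=1 (all 1) -> maybe
Op 9: query ant -> checks bit0=1, bit3=1 (all 1) -> maybe
Op 10: query hen -> checks bit0=1, bit9=1, bit13=1 (all 1) -> maybe
Op 11: query koi -> checks bit4=1, bit7=0, bit12=0 (has a 0) -> no
Op 12: insert elk -> sets bits 6 10 12 -> bits=100111100111111
Query results in order: no maybe maybe maybe no

Answer: no maybe maybe maybe no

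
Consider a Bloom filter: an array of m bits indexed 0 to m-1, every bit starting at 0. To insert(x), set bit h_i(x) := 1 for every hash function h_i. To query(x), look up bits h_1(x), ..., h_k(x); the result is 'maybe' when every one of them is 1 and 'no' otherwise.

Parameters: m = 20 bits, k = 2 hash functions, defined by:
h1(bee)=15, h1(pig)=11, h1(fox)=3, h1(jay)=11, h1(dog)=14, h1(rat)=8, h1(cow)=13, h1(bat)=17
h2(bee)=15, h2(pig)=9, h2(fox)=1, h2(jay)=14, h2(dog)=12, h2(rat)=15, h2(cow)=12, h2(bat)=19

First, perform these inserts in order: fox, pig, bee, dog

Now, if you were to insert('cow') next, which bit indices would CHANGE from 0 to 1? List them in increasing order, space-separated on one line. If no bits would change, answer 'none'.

Answer: 13

Derivation:
Start: bits=00000000000000000000
After insert 'fox': sets bits 1 3 -> bits=01010000000000000000
After insert 'pig': sets bits 9 11 -> bits=01010000010100000000
After insert 'bee': sets bits 15 -> bits=01010000010100010000
After insert 'dog': sets bits 12 14 -> bits=01010000010110110000
insert 'cow' would touch bits 12 13; currently bit12=1, bit13=0
Bits that are 0 among those (would change 0->1): 13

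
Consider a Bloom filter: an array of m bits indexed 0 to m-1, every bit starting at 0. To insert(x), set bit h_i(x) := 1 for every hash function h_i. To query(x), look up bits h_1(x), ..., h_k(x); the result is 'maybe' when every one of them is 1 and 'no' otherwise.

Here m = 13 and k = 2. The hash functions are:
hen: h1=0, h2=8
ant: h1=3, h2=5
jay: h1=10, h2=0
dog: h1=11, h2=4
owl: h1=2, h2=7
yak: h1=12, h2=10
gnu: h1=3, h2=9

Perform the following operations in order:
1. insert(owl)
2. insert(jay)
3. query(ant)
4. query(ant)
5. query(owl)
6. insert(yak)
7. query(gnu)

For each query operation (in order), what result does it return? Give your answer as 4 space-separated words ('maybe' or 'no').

Start: bits=0000000000000
Op 1: insert owl -> sets bits 2 7 -> bits=0010000100000
Op 2: insert jay -> sets bits 0 10 -> bits=1010000100100
Op 3: query ant -> checks bit3=0, bit5=0 (has a 0) -> no
Op 4: query ant -> checks bit3=0, bit5=0 (has a 0) -> no
Op 5: query owl -> checks bit2=1, bit7=1 (all 1) -> maybe
Op 6: insert yak -> sets bits 10 12 -> bits=1010000100101
Op 7: query gnu -> checks bit3=0, bit9=0 (has a 0) -> no
Query results in order: no no maybe no

Answer: no no maybe no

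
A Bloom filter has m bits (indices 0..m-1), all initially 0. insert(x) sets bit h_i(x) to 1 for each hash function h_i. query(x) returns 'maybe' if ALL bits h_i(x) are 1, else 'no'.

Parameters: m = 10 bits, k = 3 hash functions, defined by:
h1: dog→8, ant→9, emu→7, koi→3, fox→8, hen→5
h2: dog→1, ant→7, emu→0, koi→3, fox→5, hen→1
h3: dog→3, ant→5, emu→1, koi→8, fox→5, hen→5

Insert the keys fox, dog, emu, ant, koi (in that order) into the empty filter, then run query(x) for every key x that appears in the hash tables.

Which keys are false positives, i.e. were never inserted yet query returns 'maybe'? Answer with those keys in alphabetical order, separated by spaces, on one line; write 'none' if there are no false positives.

Start: bits=0000000000
After insert 'fox': sets bits 5 8 -> bits=0000010010
After insert 'dog': sets bits 1 3 8 -> bits=0101010010
After insert 'emu': sets bits 0 1 7 -> bits=1101010110
After insert 'ant': sets bits 5 7 9 -> bits=1101010111
After insert 'koi': sets bits 3 8 -> bits=1101010111
Not inserted: hen — query each against bits=1101010111:
query hen: checks bit1=1, bit5=1 (all 1) -> maybe => FALSE POSITIVE
False positives (alphabetical): hen

Answer: hen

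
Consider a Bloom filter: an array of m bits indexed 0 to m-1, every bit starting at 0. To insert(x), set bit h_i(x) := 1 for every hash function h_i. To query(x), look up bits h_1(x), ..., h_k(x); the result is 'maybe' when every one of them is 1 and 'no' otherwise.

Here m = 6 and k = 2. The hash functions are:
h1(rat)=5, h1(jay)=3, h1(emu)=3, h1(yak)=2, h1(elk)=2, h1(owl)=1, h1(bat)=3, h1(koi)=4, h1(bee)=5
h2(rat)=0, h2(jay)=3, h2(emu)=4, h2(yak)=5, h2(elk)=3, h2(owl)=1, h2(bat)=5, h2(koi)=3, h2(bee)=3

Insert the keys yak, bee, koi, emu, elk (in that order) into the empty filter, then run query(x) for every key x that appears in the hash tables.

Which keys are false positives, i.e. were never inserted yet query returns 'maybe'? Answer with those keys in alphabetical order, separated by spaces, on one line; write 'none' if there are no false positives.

Start: bits=000000
After insert 'yak': sets bits 2 5 -> bits=001001
After insert 'bee': sets bits 3 5 -> bits=001101
After insert 'koi': sets bits 3 4 -> bits=001111
After insert 'emu': sets bits 3 4 -> bits=001111
After insert 'elk': sets bits 2 3 -> bits=001111
Not inserted: bat jay owl rat — query each against bits=001111:
query bat: checks bit3=1, bit5=1 (all 1) -> maybe => FALSE POSITIVE
query jay: checks bit3=1 (all 1) -> maybe => FALSE POSITIVE
query owl: checks bit1=0 (has a 0) -> no => not a false positive
query rat: checks bit0=0, bit5=1 (has a 0) -> no => not a false positive
False positives (alphabetical): bat jay

Answer: bat jay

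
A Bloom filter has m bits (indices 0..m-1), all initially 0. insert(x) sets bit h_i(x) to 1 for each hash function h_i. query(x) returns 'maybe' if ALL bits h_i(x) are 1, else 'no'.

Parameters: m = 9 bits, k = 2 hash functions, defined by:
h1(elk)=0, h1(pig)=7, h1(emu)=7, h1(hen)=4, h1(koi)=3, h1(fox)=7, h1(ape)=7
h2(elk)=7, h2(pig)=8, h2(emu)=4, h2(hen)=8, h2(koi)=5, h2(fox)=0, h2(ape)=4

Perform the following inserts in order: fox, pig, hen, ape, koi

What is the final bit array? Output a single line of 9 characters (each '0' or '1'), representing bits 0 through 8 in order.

Answer: 100111011

Derivation:
Start: bits=000000000
After insert 'fox': sets bits 0 7 -> bits=100000010
After insert 'pig': sets bits 7 8 -> bits=100000011
After insert 'hen': sets bits 4 8 -> bits=100010011
After insert 'ape': sets bits 4 7 -> bits=100010011
After insert 'koi': sets bits 3 5 -> bits=100111011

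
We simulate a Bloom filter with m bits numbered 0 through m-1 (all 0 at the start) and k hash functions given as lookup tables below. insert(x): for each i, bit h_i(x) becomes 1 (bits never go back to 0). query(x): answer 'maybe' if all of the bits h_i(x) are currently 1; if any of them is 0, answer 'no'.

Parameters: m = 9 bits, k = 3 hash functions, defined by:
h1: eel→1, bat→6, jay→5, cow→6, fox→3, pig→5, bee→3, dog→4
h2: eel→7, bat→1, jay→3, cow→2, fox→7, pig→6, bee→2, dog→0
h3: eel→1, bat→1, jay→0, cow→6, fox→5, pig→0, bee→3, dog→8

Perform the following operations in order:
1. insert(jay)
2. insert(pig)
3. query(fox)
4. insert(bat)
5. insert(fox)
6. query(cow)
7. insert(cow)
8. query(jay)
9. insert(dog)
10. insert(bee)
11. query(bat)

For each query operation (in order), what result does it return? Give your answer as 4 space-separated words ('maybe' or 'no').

Start: bits=000000000
Op 1: insert jay -> sets bits 0 3 5 -> bits=100101000
Op 2: insert pig -> sets bits 0 5 6 -> bits=100101100
Op 3: query fox -> checks bit3=1, bit5=1, bit7=0 (has a 0) -> no
Op 4: insert bat -> sets bits 1 6 -> bits=110101100
Op 5: insert fox -> sets bits 3 5 7 -> bits=110101110
Op 6: query cow -> checks bit2=0, bit6=1 (has a 0) -> no
Op 7: insert cow -> sets bits 2 6 -> bits=111101110
Op 8: query jay -> checks bit0=1, bit3=1, bit5=1 (all 1) -> maybe
Op 9: insert dog -> sets bits 0 4 8 -> bits=111111111
Op 10: insert bee -> sets bits 2 3 -> bits=111111111
Op 11: query bat -> checks bit1=1, bit6=1 (all 1) -> maybe
Query results in order: no no maybe maybe

Answer: no no maybe maybe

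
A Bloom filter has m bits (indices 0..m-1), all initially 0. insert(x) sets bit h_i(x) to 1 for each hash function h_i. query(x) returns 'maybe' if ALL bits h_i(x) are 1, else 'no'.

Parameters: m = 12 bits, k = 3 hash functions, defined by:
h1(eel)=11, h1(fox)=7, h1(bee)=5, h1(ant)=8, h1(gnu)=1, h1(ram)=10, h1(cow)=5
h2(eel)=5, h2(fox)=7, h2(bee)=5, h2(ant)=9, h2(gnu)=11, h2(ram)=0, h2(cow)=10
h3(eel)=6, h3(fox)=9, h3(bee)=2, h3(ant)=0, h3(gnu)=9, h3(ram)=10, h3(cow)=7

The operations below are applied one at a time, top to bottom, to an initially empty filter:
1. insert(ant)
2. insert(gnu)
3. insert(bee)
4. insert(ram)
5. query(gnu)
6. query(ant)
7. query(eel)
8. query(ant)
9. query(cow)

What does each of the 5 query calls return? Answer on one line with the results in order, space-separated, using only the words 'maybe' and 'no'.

Start: bits=000000000000
Op 1: insert ant -> sets bits 0 8 9 -> bits=100000001100
Op 2: insert gnu -> sets bits 1 9 11 -> bits=110000001101
Op 3: insert bee -> sets bits 2 5 -> bits=111001001101
Op 4: insert ram -> sets bits 0 10 -> bits=111001001111
Op 5: query gnu -> checks bit1=1, bit9=1, bit11=1 (all 1) -> maybe
Op 6: query ant -> checks bit0=1, bit8=1, bit9=1 (all 1) -> maybe
Op 7: query eel -> checks bit5=1, bit6=0, bit11=1 (has a 0) -> no
Op 8: query ant -> checks bit0=1, bit8=1, bit9=1 (all 1) -> maybe
Op 9: query cow -> checks bit5=1, bit7=0, bit10=1 (has a 0) -> no
Query results in order: maybe maybe no maybe no

Answer: maybe maybe no maybe no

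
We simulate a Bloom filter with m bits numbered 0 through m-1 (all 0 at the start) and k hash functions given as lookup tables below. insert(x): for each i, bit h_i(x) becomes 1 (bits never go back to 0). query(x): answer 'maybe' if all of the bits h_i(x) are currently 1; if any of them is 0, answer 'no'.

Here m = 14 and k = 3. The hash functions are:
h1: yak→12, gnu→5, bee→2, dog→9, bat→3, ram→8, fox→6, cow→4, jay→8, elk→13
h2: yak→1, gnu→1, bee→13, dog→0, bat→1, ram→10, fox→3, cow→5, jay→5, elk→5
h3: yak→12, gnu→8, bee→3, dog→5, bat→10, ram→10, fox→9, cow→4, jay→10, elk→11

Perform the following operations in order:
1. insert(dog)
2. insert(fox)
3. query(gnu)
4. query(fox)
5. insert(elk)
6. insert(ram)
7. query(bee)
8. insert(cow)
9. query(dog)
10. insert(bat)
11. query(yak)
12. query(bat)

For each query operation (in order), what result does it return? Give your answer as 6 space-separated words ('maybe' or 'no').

Start: bits=00000000000000
Op 1: insert dog -> sets bits 0 5 9 -> bits=10000100010000
Op 2: insert fox -> sets bits 3 6 9 -> bits=10010110010000
Op 3: query gnu -> checks bit1=0, bit5=1, bit8=0 (has a 0) -> no
Op 4: query fox -> checks bit3=1, bit6=1, bit9=1 (all 1) -> maybe
Op 5: insert elk -> sets bits 5 11 13 -> bits=10010110010101
Op 6: insert ram -> sets bits 8 10 -> bits=10010110111101
Op 7: query bee -> checks bit2=0, bit3=1, bit13=1 (has a 0) -> no
Op 8: insert cow -> sets bits 4 5 -> bits=10011110111101
Op 9: query dog -> checks bit0=1, bit5=1, bit9=1 (all 1) -> maybe
Op 10: insert bat -> sets bits 1 3 10 -> bits=11011110111101
Op 11: query yak -> checks bit1=1, bit12=0 (has a 0) -> no
Op 12: query bat -> checks bit1=1, bit3=1, bit10=1 (all 1) -> maybe
Query results in order: no maybe no maybe no maybe

Answer: no maybe no maybe no maybe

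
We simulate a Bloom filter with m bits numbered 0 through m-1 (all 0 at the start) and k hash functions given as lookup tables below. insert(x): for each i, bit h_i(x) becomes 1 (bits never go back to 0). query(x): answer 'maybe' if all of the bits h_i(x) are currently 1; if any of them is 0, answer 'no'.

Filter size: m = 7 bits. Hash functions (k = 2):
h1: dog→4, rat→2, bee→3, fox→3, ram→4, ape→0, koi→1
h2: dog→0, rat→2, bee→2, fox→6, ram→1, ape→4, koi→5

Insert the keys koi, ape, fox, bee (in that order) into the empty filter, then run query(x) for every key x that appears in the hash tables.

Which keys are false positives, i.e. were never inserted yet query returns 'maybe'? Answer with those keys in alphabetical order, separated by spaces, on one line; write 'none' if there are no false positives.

Start: bits=0000000
After insert 'koi': sets bits 1 5 -> bits=0100010
After insert 'ape': sets bits 0 4 -> bits=1100110
After insert 'fox': sets bits 3 6 -> bits=1101111
After insert 'bee': sets bits 2 3 -> bits=1111111
Not inserted: dog ram rat — query each against bits=1111111:
query dog: checks bit0=1, bit4=1 (all 1) -> maybe => FALSE POSITIVE
query ram: checks bit1=1, bit4=1 (all 1) -> maybe => FALSE POSITIVE
query rat: checks bit2=1 (all 1) -> maybe => FALSE POSITIVE
False positives (alphabetical): dog ram rat

Answer: dog ram rat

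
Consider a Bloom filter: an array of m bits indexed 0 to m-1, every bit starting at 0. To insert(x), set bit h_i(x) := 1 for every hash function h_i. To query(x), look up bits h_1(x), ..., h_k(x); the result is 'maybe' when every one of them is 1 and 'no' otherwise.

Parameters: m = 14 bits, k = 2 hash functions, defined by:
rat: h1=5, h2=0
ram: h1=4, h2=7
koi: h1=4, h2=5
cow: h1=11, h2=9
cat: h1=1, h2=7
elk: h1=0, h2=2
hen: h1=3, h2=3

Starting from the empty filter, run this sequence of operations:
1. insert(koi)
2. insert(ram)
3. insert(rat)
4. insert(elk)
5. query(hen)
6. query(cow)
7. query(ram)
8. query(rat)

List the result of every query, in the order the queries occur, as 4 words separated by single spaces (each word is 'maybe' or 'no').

Start: bits=00000000000000
Op 1: insert koi -> sets bits 4 5 -> bits=00001100000000
Op 2: insert ram -> sets bits 4 7 -> bits=00001101000000
Op 3: insert rat -> sets bits 0 5 -> bits=10001101000000
Op 4: insert elk -> sets bits 0 2 -> bits=10101101000000
Op 5: query hen -> checks bit3=0 (has a 0) -> no
Op 6: query cow -> checks bit9=0, bit11=0 (has a 0) -> no
Op 7: query ram -> checks bit4=1, bit7=1 (all 1) -> maybe
Op 8: query rat -> checks bit0=1, bit5=1 (all 1) -> maybe
Query results in order: no no maybe maybe

Answer: no no maybe maybe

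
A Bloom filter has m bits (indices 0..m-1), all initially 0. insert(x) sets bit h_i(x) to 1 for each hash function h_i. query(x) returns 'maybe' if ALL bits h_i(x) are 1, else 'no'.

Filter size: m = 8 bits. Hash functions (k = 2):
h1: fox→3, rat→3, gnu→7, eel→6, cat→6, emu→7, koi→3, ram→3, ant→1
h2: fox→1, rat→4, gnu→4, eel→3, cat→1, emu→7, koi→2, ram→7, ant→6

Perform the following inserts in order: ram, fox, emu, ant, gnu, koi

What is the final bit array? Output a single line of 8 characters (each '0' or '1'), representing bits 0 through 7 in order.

Answer: 01111011

Derivation:
Start: bits=00000000
After insert 'ram': sets bits 3 7 -> bits=00010001
After insert 'fox': sets bits 1 3 -> bits=01010001
After insert 'emu': sets bits 7 -> bits=01010001
After insert 'ant': sets bits 1 6 -> bits=01010011
After insert 'gnu': sets bits 4 7 -> bits=01011011
After insert 'koi': sets bits 2 3 -> bits=01111011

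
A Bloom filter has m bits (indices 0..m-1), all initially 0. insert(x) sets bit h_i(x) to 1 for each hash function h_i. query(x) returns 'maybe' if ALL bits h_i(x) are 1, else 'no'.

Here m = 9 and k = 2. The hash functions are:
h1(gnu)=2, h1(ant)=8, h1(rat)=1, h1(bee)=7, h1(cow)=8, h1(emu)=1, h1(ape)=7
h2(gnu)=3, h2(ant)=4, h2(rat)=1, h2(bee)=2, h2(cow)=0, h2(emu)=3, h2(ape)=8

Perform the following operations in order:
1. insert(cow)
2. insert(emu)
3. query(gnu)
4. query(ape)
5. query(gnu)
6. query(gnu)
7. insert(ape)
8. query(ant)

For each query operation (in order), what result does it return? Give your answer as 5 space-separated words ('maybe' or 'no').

Start: bits=000000000
Op 1: insert cow -> sets bits 0 8 -> bits=100000001
Op 2: insert emu -> sets bits 1 3 -> bits=110100001
Op 3: query gnu -> checks bit2=0, bit3=1 (has a 0) -> no
Op 4: query ape -> checks bit7=0, bit8=1 (has a 0) -> no
Op 5: query gnu -> checks bit2=0, bit3=1 (has a 0) -> no
Op 6: query gnu -> checks bit2=0, bit3=1 (has a 0) -> no
Op 7: insert ape -> sets bits 7 8 -> bits=110100011
Op 8: query ant -> checks bit4=0, bit8=1 (has a 0) -> no
Query results in order: no no no no no

Answer: no no no no no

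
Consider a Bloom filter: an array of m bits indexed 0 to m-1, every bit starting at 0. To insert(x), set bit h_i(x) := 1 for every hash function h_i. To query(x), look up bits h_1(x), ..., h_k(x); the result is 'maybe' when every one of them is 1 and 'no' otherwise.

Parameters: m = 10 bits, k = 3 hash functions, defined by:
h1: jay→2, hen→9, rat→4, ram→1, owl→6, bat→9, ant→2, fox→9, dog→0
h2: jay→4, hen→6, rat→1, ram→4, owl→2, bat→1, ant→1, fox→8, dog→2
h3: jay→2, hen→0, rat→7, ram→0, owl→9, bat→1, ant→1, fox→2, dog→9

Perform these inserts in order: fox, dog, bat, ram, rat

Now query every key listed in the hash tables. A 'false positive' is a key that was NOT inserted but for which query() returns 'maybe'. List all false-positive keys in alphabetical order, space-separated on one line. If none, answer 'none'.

Answer: ant jay

Derivation:
Start: bits=0000000000
After insert 'fox': sets bits 2 8 9 -> bits=0010000011
After insert 'dog': sets bits 0 2 9 -> bits=1010000011
After insert 'bat': sets bits 1 9 -> bits=1110000011
After insert 'ram': sets bits 0 1 4 -> bits=1110100011
After insert 'rat': sets bits 1 4 7 -> bits=1110100111
Not inserted: ant hen jay owl — query each against bits=1110100111:
query ant: checks bit1=1, bit2=1 (all 1) -> maybe => FALSE POSITIVE
query hen: checks bit0=1, bit6=0, bit9=1 (has a 0) -> no => not a false positive
query jay: checks bit2=1, bit4=1 (all 1) -> maybe => FALSE POSITIVE
query owl: checks bit2=1, bit6=0, bit9=1 (has a 0) -> no => not a false positive
False positives (alphabetical): ant jay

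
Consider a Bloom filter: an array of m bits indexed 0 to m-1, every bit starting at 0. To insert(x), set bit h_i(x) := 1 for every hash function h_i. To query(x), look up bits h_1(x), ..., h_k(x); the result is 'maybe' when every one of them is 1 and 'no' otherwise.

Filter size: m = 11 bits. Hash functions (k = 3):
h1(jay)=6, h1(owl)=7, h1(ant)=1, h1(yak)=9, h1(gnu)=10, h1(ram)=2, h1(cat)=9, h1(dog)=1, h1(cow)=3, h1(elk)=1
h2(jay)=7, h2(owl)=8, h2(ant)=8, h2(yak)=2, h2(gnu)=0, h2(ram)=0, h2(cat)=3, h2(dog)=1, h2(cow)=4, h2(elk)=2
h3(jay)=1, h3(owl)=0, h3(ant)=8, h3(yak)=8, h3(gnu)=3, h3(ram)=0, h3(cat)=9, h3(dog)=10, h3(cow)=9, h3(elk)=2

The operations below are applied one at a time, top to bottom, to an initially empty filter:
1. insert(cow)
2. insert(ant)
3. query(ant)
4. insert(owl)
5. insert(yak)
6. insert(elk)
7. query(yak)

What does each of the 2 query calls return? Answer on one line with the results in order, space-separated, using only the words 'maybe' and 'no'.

Start: bits=00000000000
Op 1: insert cow -> sets bits 3 4 9 -> bits=00011000010
Op 2: insert ant -> sets bits 1 8 -> bits=01011000110
Op 3: query ant -> checks bit1=1, bit8=1 (all 1) -> maybe
Op 4: insert owl -> sets bits 0 7 8 -> bits=11011001110
Op 5: insert yak -> sets bits 2 8 9 -> bits=11111001110
Op 6: insert elk -> sets bits 1 2 -> bits=11111001110
Op 7: query yak -> checks bit2=1, bit8=1, bit9=1 (all 1) -> maybe
Query results in order: maybe maybe

Answer: maybe maybe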